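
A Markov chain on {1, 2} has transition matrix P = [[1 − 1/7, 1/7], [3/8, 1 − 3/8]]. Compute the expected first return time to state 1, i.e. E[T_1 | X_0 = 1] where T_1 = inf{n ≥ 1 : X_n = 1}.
E[T_1 | X_0 = 1] = 1/π_1 = 29/21

For an irreducible recurrent Markov chain with stationary distribution π, E[T_i | X_0 = i] = 1/π_i (Kac's formula). Here π_1 = (3/8)/(1/7 + 3/8) = (3/8)/(29/56) = 21/29, so E[T_1 | X_0 = 1] = 1/π_1 = (1/7 + 3/8)/(3/8) = (29/56)/(3/8) = 29/21.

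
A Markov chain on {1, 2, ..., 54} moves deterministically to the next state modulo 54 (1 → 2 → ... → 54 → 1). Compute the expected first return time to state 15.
E[T_15 | X_0 = 15] = 54

The chain cycles deterministically, so starting at state 15 it returns in exactly 54 steps. Equivalently, the stationary distribution is uniform π_j = 1/54 for every state j, so by Kac's formula E[T_15] = 1/π_15 = 54.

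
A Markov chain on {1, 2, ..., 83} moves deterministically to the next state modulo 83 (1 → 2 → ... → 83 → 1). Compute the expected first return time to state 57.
E[T_57 | X_0 = 57] = 83

The chain cycles deterministically, so starting at state 57 it returns in exactly 83 steps. Equivalently, the stationary distribution is uniform π_j = 1/83 for every state j, so by Kac's formula E[T_57] = 1/π_57 = 83.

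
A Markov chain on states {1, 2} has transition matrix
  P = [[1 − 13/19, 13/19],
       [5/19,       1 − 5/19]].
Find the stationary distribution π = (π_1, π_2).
π_1 = 5/18, π_2 = 13/18

Solve πP = π with π_1 + π_2 = 1. From πP = π: π_1 · (1 − 13/19) + π_2 · 5/19 = π_1 ⇒ π_2 · 5/19 = π_1 · 13/19 ⇒ π_2/π_1 = (13/19)/(5/19) = 13/5. Together with π_1 + π_2 = 1:
  π_1 = (5/19)/(13/19 + 5/19) = (5/19)/(18/19) = 5/18,
  π_2 = (13/19)/(13/19 + 5/19) = (13/19)/(18/19) = 13/18.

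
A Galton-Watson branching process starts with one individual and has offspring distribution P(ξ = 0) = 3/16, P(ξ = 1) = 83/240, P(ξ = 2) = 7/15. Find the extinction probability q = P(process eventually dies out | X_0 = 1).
q = 45/112

The pgf is f(s) = 3/16 + 83/240·s + 7/15·s². The extinction probability q is the smallest fixed point of f in [0, 1]. Setting s = f(s):
  7/15·s² + (83/240 − 1)·s + 3/16 = 0
  7/15·s² − (3/16 + 7/15)·s + 3/16 = 0
which factors as (s − 1)·(7/15·s − 3/16) = 0, giving roots s = 1 and s = (3/16)/(7/15) = 45/112.
Mean offspring μ = 83/240 + 2·7/15 = 307/240 > 1 (supercritical), so q < 1. The extinction probability is the smaller root: q = (3/16)/(7/15) = 45/112.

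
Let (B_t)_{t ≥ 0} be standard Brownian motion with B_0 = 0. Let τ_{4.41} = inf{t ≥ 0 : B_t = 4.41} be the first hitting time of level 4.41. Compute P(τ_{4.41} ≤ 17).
P(τ_{4.41} ≤ 17) = 2(1 − Φ(4.41/√17)) = 2(1 − Φ(1.0696)) ≈ 0.2848

By the reflection principle for standard BM, P(τ_b ≤ t) = 2 · P(B_t ≥ b). Since B_t ~ N(0, t), P(B_t ≥ 4.41) = 1 − Φ(4.41/√t) = 1 − Φ(4.41/√17) = 1 − Φ(1.0696) ≈ 0.14240. Doubling: P(τ_{4.41} ≤ 17) ≈ 2 · 0.14240 = 0.28480 ≈ 0.2848.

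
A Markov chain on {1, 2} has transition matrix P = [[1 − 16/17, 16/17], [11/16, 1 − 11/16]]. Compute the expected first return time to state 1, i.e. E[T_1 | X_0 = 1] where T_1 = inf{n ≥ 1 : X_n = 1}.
E[T_1 | X_0 = 1] = 1/π_1 = 443/187

For an irreducible recurrent Markov chain with stationary distribution π, E[T_i | X_0 = i] = 1/π_i (Kac's formula). Here π_1 = (11/16)/(16/17 + 11/16) = (11/16)/(443/272) = 187/443, so E[T_1 | X_0 = 1] = 1/π_1 = (16/17 + 11/16)/(11/16) = (443/272)/(11/16) = 443/187.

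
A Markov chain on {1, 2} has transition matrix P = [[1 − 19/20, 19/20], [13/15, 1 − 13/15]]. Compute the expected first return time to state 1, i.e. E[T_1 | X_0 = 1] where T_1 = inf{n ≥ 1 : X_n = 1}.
E[T_1 | X_0 = 1] = 1/π_1 = 109/52

For an irreducible recurrent Markov chain with stationary distribution π, E[T_i | X_0 = i] = 1/π_i (Kac's formula). Here π_1 = (13/15)/(19/20 + 13/15) = (13/15)/(109/60) = 52/109, so E[T_1 | X_0 = 1] = 1/π_1 = (19/20 + 13/15)/(13/15) = (109/60)/(13/15) = 109/52.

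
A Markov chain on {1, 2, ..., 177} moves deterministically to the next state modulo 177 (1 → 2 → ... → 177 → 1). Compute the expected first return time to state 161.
E[T_161 | X_0 = 161] = 177

The chain cycles deterministically, so starting at state 161 it returns in exactly 177 steps. Equivalently, the stationary distribution is uniform π_j = 1/177 for every state j, so by Kac's formula E[T_161] = 1/π_161 = 177.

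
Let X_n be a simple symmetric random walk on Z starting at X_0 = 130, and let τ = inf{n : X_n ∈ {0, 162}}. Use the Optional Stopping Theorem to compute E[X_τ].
E[X_τ] = 130

X_n is a martingale and τ is a bounded-mean stopping time (indeed τ is finite a.s. with bounded expectation since the walk is in a bounded region). By the OST, E[X_τ] = E[X_0] = 130. Equivalently: E[X_τ] = 162 · P(hit 162 first) + 0 · P(hit 0 first) = 162 · (130/162) = 130.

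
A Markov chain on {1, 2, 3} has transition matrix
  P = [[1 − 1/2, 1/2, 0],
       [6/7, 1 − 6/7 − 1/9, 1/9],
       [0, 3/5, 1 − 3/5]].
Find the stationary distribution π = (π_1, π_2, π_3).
π = (81/137, 189/548, 35/548)

This is a birth-death chain on three states, which satisfies detailed balance: π_1 · P_{12} = π_2 · P_{21} and π_2 · P_{23} = π_3 · P_{32}.
From π_1 · 1/2 = π_2 · 6/7: π_2/π_1 = (1/2)/(6/7) = 7/12.
From π_2 · 1/9 = π_3 · 3/5: π_3/π_2 = (1/9)/(3/5) = 5/27.
Take π_1 proportional to 1; then unnormalized π = (1, 7/12, 35/324). Normalize by dividing by the sum 137/81:
  π = (81/137, 189/548, 35/548).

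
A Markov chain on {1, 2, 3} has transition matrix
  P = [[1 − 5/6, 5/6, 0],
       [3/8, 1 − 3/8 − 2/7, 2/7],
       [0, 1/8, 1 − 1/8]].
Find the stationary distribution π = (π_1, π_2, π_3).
π = (63/523, 140/523, 320/523)

This is a birth-death chain on three states, which satisfies detailed balance: π_1 · P_{12} = π_2 · P_{21} and π_2 · P_{23} = π_3 · P_{32}.
From π_1 · 5/6 = π_2 · 3/8: π_2/π_1 = (5/6)/(3/8) = 20/9.
From π_2 · 2/7 = π_3 · 1/8: π_3/π_2 = (2/7)/(1/8) = 16/7.
Take π_1 proportional to 1; then unnormalized π = (1, 20/9, 320/63). Normalize by dividing by the sum 523/63:
  π = (63/523, 140/523, 320/523).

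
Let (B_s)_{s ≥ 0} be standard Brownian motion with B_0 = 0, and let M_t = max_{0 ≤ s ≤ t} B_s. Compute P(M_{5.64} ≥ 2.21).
P(M_{5.64} ≥ 2.21) = 2·P(B_{5.64} ≥ 2.21) = 2(1 − Φ(2.21/√5.64)) ≈ 0.3521

By the reflection principle for Brownian motion, P(M_t ≥ a) = 2 · P(B_t ≥ a) for a ≥ 0. Since B_t ~ N(0, t), P(B_t ≥ 2.21) = 1 − Φ(2.21/√t) = 1 − Φ(2.21/√5.64) = 1 − Φ(0.9306). So
  P(M_{5.64} ≥ 2.21) = 2(1 − Φ(0.9306)) ≈ 0.3521.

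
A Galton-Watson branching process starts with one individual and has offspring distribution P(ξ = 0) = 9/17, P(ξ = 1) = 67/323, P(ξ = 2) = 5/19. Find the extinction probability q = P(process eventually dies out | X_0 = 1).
q = 1

Mean offspring μ = 0·9/17 + 1·67/323 + 2·5/19 = 237/323 ≤ 1. For μ ≤ 1 with offspring not concentrated at 1, the Galton-Watson process goes extinct almost surely, so q = 1.
(Algebraic check: The pgf is f(s) = 9/17 + 67/323·s + 5/19·s². The extinction probability q is the smallest fixed point of f in [0, 1]. Setting s = f(s):
  5/19·s² + (67/323 − 1)·s + 9/17 = 0
  5/19·s² − (9/17 + 5/19)·s + 9/17 = 0
which factors as (s − 1)·(5/19·s − 9/17) = 0, giving roots s = 1 and s = (9/17)/(5/19) = 171/85. Since 171/85 ≥ 1, the smallest root in [0, 1] is s = 1.)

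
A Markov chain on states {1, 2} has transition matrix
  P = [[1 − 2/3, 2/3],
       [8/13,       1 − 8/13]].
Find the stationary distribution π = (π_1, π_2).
π_1 = 12/25, π_2 = 13/25

Solve πP = π with π_1 + π_2 = 1. From πP = π: π_1 · (1 − 2/3) + π_2 · 8/13 = π_1 ⇒ π_2 · 8/13 = π_1 · 2/3 ⇒ π_2/π_1 = (2/3)/(8/13) = 13/12. Together with π_1 + π_2 = 1:
  π_1 = (8/13)/(2/3 + 8/13) = (8/13)/(50/39) = 12/25,
  π_2 = (2/3)/(2/3 + 8/13) = (2/3)/(50/39) = 13/25.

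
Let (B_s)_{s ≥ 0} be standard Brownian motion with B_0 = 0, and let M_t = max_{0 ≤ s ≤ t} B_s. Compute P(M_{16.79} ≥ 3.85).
P(M_{16.79} ≥ 3.85) = 2·P(B_{16.79} ≥ 3.85) = 2(1 − Φ(3.85/√16.79)) ≈ 0.3474

By the reflection principle for Brownian motion, P(M_t ≥ a) = 2 · P(B_t ≥ a) for a ≥ 0. Since B_t ~ N(0, t), P(B_t ≥ 3.85) = 1 − Φ(3.85/√t) = 1 − Φ(3.85/√16.79) = 1 − Φ(0.9396). So
  P(M_{16.79} ≥ 3.85) = 2(1 − Φ(0.9396)) ≈ 0.3474.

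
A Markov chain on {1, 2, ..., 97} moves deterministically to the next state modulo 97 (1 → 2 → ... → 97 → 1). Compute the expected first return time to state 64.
E[T_64 | X_0 = 64] = 97

The chain cycles deterministically, so starting at state 64 it returns in exactly 97 steps. Equivalently, the stationary distribution is uniform π_j = 1/97 for every state j, so by Kac's formula E[T_64] = 1/π_64 = 97.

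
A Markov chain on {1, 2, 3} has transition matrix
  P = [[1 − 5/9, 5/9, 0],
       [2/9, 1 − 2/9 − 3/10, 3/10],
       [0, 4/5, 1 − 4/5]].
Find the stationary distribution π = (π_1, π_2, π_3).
π = (16/71, 40/71, 15/71)

This is a birth-death chain on three states, which satisfies detailed balance: π_1 · P_{12} = π_2 · P_{21} and π_2 · P_{23} = π_3 · P_{32}.
From π_1 · 5/9 = π_2 · 2/9: π_2/π_1 = (5/9)/(2/9) = 5/2.
From π_2 · 3/10 = π_3 · 4/5: π_3/π_2 = (3/10)/(4/5) = 3/8.
Take π_1 proportional to 1; then unnormalized π = (1, 5/2, 15/16). Normalize by dividing by the sum 71/16:
  π = (16/71, 40/71, 15/71).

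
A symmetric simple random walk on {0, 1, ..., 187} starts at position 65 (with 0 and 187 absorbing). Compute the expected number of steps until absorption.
E[τ | X_0 = 65] = 7930

Let v_k = E[τ | X_0 = k]. Boundary: v_0 = v_187 = 0. Recurrence: v_k = 1 + (v_{k-1} + v_{k+1})/2 for 1 ≤ k ≤ 186. The particular solution to v_k − (v_{k-1} + v_{k+1})/2 = 1 is v_k = −k^2. Adding homogeneous solution A + B k and matching boundaries gives v_k = k (187 − k). Substituting k = 65: v_65 = 65 · 122 = 7930.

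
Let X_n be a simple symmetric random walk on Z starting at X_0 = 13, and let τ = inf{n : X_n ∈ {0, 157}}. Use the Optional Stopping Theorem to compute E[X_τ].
E[X_τ] = 13

X_n is a martingale and τ is a bounded-mean stopping time (indeed τ is finite a.s. with bounded expectation since the walk is in a bounded region). By the OST, E[X_τ] = E[X_0] = 13. Equivalently: E[X_τ] = 157 · P(hit 157 first) + 0 · P(hit 0 first) = 157 · (13/157) = 13.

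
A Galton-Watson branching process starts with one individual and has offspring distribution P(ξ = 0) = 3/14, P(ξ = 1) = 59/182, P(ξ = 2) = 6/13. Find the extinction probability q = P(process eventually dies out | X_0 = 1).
q = 13/28

The pgf is f(s) = 3/14 + 59/182·s + 6/13·s². The extinction probability q is the smallest fixed point of f in [0, 1]. Setting s = f(s):
  6/13·s² + (59/182 − 1)·s + 3/14 = 0
  6/13·s² − (3/14 + 6/13)·s + 3/14 = 0
which factors as (s − 1)·(6/13·s − 3/14) = 0, giving roots s = 1 and s = (3/14)/(6/13) = 13/28.
Mean offspring μ = 59/182 + 2·6/13 = 227/182 > 1 (supercritical), so q < 1. The extinction probability is the smaller root: q = (3/14)/(6/13) = 13/28.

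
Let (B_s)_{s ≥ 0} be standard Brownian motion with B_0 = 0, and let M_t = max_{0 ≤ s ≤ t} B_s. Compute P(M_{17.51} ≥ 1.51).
P(M_{17.51} ≥ 1.51) = 2·P(B_{17.51} ≥ 1.51) = 2(1 − Φ(1.51/√17.51)) ≈ 0.7182

By the reflection principle for Brownian motion, P(M_t ≥ a) = 2 · P(B_t ≥ a) for a ≥ 0. Since B_t ~ N(0, t), P(B_t ≥ 1.51) = 1 − Φ(1.51/√t) = 1 − Φ(1.51/√17.51) = 1 − Φ(0.3609). So
  P(M_{17.51} ≥ 1.51) = 2(1 − Φ(0.3609)) ≈ 0.7182.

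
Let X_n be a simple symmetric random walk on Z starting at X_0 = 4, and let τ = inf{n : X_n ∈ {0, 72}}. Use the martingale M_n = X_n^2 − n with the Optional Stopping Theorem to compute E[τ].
E[τ] = 272

M_n = X_n^2 − n is a martingale (since E[X_{n+1}^2 | F_n] = X_n^2 + 1). By OST (τ has finite mean in a bounded region), E[M_τ] = E[M_0] = X_0^2 − 0 = 4^2 = 16. Also E[M_τ] = E[X_τ^2] − E[τ]. The walk exits at 0 or 72, with P(hit 72 first) = 4/72, so E[X_τ^2] = 72^2 · 4/72 + 0 = 288. Thus E[τ] = E[X_τ^2] − E[M_τ] = 288 − 16 = 272 = 4(72 − 4) = 272.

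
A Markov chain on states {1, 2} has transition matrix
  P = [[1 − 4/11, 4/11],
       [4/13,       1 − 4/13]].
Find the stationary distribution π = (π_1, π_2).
π_1 = 11/24, π_2 = 13/24

Solve πP = π with π_1 + π_2 = 1. From πP = π: π_1 · (1 − 4/11) + π_2 · 4/13 = π_1 ⇒ π_2 · 4/13 = π_1 · 4/11 ⇒ π_2/π_1 = (4/11)/(4/13) = 13/11. Together with π_1 + π_2 = 1:
  π_1 = (4/13)/(4/11 + 4/13) = (4/13)/(96/143) = 11/24,
  π_2 = (4/11)/(4/11 + 4/13) = (4/11)/(96/143) = 13/24.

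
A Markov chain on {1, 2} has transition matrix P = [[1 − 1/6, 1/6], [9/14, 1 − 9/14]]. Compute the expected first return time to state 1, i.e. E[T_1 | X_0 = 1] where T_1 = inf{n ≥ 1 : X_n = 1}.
E[T_1 | X_0 = 1] = 1/π_1 = 34/27

For an irreducible recurrent Markov chain with stationary distribution π, E[T_i | X_0 = i] = 1/π_i (Kac's formula). Here π_1 = (9/14)/(1/6 + 9/14) = (9/14)/(17/21) = 27/34, so E[T_1 | X_0 = 1] = 1/π_1 = (1/6 + 9/14)/(9/14) = (17/21)/(9/14) = 34/27.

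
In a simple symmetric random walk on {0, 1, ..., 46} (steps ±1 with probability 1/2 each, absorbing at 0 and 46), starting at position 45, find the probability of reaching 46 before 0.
P(hit 46 before 0) = 45/46

Let u_k = P(hit 46 before 0 | start at k). Then u_0 = 0, u_46 = 1, and u_k = u_{k-1}/2 + u_{k+1}/2 for 1 ≤ k ≤ 45. This harmonic recurrence is solved by u_k = k/46, giving u_45 = 45/46.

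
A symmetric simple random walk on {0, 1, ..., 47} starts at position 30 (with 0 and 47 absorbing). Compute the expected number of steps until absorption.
E[τ | X_0 = 30] = 510

Let v_k = E[τ | X_0 = k]. Boundary: v_0 = v_47 = 0. Recurrence: v_k = 1 + (v_{k-1} + v_{k+1})/2 for 1 ≤ k ≤ 46. The particular solution to v_k − (v_{k-1} + v_{k+1})/2 = 1 is v_k = −k^2. Adding homogeneous solution A + B k and matching boundaries gives v_k = k (47 − k). Substituting k = 30: v_30 = 30 · 17 = 510.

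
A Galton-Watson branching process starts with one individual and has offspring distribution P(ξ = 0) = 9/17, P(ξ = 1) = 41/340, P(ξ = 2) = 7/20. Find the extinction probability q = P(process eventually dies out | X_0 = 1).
q = 1

Mean offspring μ = 0·9/17 + 1·41/340 + 2·7/20 = 279/340 ≤ 1. For μ ≤ 1 with offspring not concentrated at 1, the Galton-Watson process goes extinct almost surely, so q = 1.
(Algebraic check: The pgf is f(s) = 9/17 + 41/340·s + 7/20·s². The extinction probability q is the smallest fixed point of f in [0, 1]. Setting s = f(s):
  7/20·s² + (41/340 − 1)·s + 9/17 = 0
  7/20·s² − (9/17 + 7/20)·s + 9/17 = 0
which factors as (s − 1)·(7/20·s − 9/17) = 0, giving roots s = 1 and s = (9/17)/(7/20) = 180/119. Since 180/119 ≥ 1, the smallest root in [0, 1] is s = 1.)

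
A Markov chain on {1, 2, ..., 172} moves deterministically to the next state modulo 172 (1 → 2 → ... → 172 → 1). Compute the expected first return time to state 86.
E[T_86 | X_0 = 86] = 172

The chain cycles deterministically, so starting at state 86 it returns in exactly 172 steps. Equivalently, the stationary distribution is uniform π_j = 1/172 for every state j, so by Kac's formula E[T_86] = 1/π_86 = 172.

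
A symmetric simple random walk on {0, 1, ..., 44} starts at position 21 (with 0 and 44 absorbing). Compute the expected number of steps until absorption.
E[τ | X_0 = 21] = 483

Let v_k = E[τ | X_0 = k]. Boundary: v_0 = v_44 = 0. Recurrence: v_k = 1 + (v_{k-1} + v_{k+1})/2 for 1 ≤ k ≤ 43. The particular solution to v_k − (v_{k-1} + v_{k+1})/2 = 1 is v_k = −k^2. Adding homogeneous solution A + B k and matching boundaries gives v_k = k (44 − k). Substituting k = 21: v_21 = 21 · 23 = 483.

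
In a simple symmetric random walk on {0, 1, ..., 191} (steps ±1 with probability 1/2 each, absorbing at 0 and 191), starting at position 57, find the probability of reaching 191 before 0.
P(hit 191 before 0) = 57/191

Let u_k = P(hit 191 before 0 | start at k). Then u_0 = 0, u_191 = 1, and u_k = u_{k-1}/2 + u_{k+1}/2 for 1 ≤ k ≤ 190. This harmonic recurrence is solved by u_k = k/191, giving u_57 = 57/191.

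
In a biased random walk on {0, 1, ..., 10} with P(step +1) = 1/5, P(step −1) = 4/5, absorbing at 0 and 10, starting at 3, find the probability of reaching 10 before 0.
P(hit 10 before 0) = (1 − (4)^3) / (1 − (4)^10) = 21/349525

Let u_k denote P(reach 10 before 0 | start at k). Boundary: u_0 = 0, u_10 = 1. Recurrence: u_k = 1/5·u_{k+1} + 4/5·u_{k-1} for 1 ≤ k ≤ 9. Try u_k = A + B·r^k with r = q/p = (4/5)/(1/5) = 4. Substitution satisfies the recurrence; boundary conditions give:
  u_k = (1 − r^k) / (1 − r^N) = (1 − (4)^3) / (1 − (4)^10) = 21/349525.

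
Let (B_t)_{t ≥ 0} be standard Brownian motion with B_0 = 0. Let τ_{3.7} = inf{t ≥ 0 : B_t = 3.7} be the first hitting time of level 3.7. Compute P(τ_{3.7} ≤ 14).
P(τ_{3.7} ≤ 14) = 2(1 − Φ(3.7/√14)) = 2(1 − Φ(0.9889)) ≈ 0.3227

By the reflection principle for standard BM, P(τ_b ≤ t) = 2 · P(B_t ≥ b). Since B_t ~ N(0, t), P(B_t ≥ 3.7) = 1 − Φ(3.7/√t) = 1 − Φ(3.7/√14) = 1 − Φ(0.9889) ≈ 0.16136. Doubling: P(τ_{3.7} ≤ 14) ≈ 2 · 0.16136 = 0.32272 ≈ 0.3227.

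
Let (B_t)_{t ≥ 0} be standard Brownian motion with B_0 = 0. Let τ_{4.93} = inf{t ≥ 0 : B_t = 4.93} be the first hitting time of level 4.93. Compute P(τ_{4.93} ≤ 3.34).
P(τ_{4.93} ≤ 3.34) = 2(1 − Φ(4.93/√3.34)) = 2(1 − Φ(2.6976)) ≈ 0.0070

By the reflection principle for standard BM, P(τ_b ≤ t) = 2 · P(B_t ≥ b). Since B_t ~ N(0, t), P(B_t ≥ 4.93) = 1 − Φ(4.93/√t) = 1 − Φ(4.93/√3.34) = 1 − Φ(2.6976) ≈ 0.00349. Doubling: P(τ_{4.93} ≤ 3.34) ≈ 2 · 0.00349 = 0.00698 ≈ 0.0070.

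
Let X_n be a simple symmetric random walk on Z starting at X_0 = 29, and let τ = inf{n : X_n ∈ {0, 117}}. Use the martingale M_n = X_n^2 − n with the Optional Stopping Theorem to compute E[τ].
E[τ] = 2552

M_n = X_n^2 − n is a martingale (since E[X_{n+1}^2 | F_n] = X_n^2 + 1). By OST (τ has finite mean in a bounded region), E[M_τ] = E[M_0] = X_0^2 − 0 = 29^2 = 841. Also E[M_τ] = E[X_τ^2] − E[τ]. The walk exits at 0 or 117, with P(hit 117 first) = 29/117, so E[X_τ^2] = 117^2 · 29/117 + 0 = 3393. Thus E[τ] = E[X_τ^2] − E[M_τ] = 3393 − 841 = 2552 = 29(117 − 29) = 2552.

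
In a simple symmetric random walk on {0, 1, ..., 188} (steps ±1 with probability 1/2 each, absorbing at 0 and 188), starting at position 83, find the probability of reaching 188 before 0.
P(hit 188 before 0) = 83/188

Let u_k = P(hit 188 before 0 | start at k). Then u_0 = 0, u_188 = 1, and u_k = u_{k-1}/2 + u_{k+1}/2 for 1 ≤ k ≤ 187. This harmonic recurrence is solved by u_k = k/188, giving u_83 = 83/188.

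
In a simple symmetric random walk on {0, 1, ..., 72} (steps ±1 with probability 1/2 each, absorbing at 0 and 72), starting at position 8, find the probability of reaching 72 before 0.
P(hit 72 before 0) = 8/72 = 1/9

Let u_k = P(hit 72 before 0 | start at k). Then u_0 = 0, u_72 = 1, and u_k = u_{k-1}/2 + u_{k+1}/2 for 1 ≤ k ≤ 71. This harmonic recurrence is solved by u_k = k/72, giving u_8 = 8/72 = 1/9.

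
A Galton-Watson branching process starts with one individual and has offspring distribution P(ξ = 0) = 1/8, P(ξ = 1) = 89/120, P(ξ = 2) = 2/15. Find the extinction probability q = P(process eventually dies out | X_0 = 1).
q = 15/16

The pgf is f(s) = 1/8 + 89/120·s + 2/15·s². The extinction probability q is the smallest fixed point of f in [0, 1]. Setting s = f(s):
  2/15·s² + (89/120 − 1)·s + 1/8 = 0
  2/15·s² − (1/8 + 2/15)·s + 1/8 = 0
which factors as (s − 1)·(2/15·s − 1/8) = 0, giving roots s = 1 and s = (1/8)/(2/15) = 15/16.
Mean offspring μ = 89/120 + 2·2/15 = 121/120 > 1 (supercritical), so q < 1. The extinction probability is the smaller root: q = (1/8)/(2/15) = 15/16.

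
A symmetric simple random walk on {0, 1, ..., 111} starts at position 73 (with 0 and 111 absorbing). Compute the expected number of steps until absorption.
E[τ | X_0 = 73] = 2774

Let v_k = E[τ | X_0 = k]. Boundary: v_0 = v_111 = 0. Recurrence: v_k = 1 + (v_{k-1} + v_{k+1})/2 for 1 ≤ k ≤ 110. The particular solution to v_k − (v_{k-1} + v_{k+1})/2 = 1 is v_k = −k^2. Adding homogeneous solution A + B k and matching boundaries gives v_k = k (111 − k). Substituting k = 73: v_73 = 73 · 38 = 2774.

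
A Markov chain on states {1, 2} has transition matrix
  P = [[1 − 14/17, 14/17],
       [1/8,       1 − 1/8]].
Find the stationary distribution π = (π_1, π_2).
π_1 = 17/129, π_2 = 112/129

Solve πP = π with π_1 + π_2 = 1. From πP = π: π_1 · (1 − 14/17) + π_2 · 1/8 = π_1 ⇒ π_2 · 1/8 = π_1 · 14/17 ⇒ π_2/π_1 = (14/17)/(1/8) = 112/17. Together with π_1 + π_2 = 1:
  π_1 = (1/8)/(14/17 + 1/8) = (1/8)/(129/136) = 17/129,
  π_2 = (14/17)/(14/17 + 1/8) = (14/17)/(129/136) = 112/129.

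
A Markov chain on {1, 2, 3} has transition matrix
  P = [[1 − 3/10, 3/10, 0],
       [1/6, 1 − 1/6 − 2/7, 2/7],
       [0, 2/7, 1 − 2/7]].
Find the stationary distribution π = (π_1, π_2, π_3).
π = (5/23, 9/23, 9/23)

This is a birth-death chain on three states, which satisfies detailed balance: π_1 · P_{12} = π_2 · P_{21} and π_2 · P_{23} = π_3 · P_{32}.
From π_1 · 3/10 = π_2 · 1/6: π_2/π_1 = (3/10)/(1/6) = 9/5.
From π_2 · 2/7 = π_3 · 2/7: π_3/π_2 = (2/7)/(2/7) = 1.
Take π_1 proportional to 1; then unnormalized π = (1, 9/5, 9/5). Normalize by dividing by the sum 23/5:
  π = (5/23, 9/23, 9/23).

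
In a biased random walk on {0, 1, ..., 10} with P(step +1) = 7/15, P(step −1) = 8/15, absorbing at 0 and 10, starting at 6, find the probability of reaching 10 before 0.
P(hit 10 before 0) = (1 − (8/7)^6) / (1 − (8/7)^10) = 23128833/52751105

Let u_k denote P(reach 10 before 0 | start at k). Boundary: u_0 = 0, u_10 = 1. Recurrence: u_k = 7/15·u_{k+1} + 8/15·u_{k-1} for 1 ≤ k ≤ 9. Try u_k = A + B·r^k with r = q/p = (8/15)/(7/15) = 8/7. Substitution satisfies the recurrence; boundary conditions give:
  u_k = (1 − r^k) / (1 − r^N) = (1 − (8/7)^6) / (1 − (8/7)^10) = 23128833/52751105.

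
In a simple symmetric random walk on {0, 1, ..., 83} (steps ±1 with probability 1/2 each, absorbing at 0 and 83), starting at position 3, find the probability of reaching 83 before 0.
P(hit 83 before 0) = 3/83

Let u_k = P(hit 83 before 0 | start at k). Then u_0 = 0, u_83 = 1, and u_k = u_{k-1}/2 + u_{k+1}/2 for 1 ≤ k ≤ 82. This harmonic recurrence is solved by u_k = k/83, giving u_3 = 3/83.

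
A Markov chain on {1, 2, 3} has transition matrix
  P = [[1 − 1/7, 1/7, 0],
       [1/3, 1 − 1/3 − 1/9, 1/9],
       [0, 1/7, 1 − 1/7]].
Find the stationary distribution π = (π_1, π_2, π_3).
π = (21/37, 9/37, 7/37)

This is a birth-death chain on three states, which satisfies detailed balance: π_1 · P_{12} = π_2 · P_{21} and π_2 · P_{23} = π_3 · P_{32}.
From π_1 · 1/7 = π_2 · 1/3: π_2/π_1 = (1/7)/(1/3) = 3/7.
From π_2 · 1/9 = π_3 · 1/7: π_3/π_2 = (1/9)/(1/7) = 7/9.
Take π_1 proportional to 1; then unnormalized π = (1, 3/7, 1/3). Normalize by dividing by the sum 37/21:
  π = (21/37, 9/37, 7/37).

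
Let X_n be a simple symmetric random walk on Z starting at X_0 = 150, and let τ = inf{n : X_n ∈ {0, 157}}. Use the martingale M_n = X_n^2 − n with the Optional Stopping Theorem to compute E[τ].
E[τ] = 1050

M_n = X_n^2 − n is a martingale (since E[X_{n+1}^2 | F_n] = X_n^2 + 1). By OST (τ has finite mean in a bounded region), E[M_τ] = E[M_0] = X_0^2 − 0 = 150^2 = 22500. Also E[M_τ] = E[X_τ^2] − E[τ]. The walk exits at 0 or 157, with P(hit 157 first) = 150/157, so E[X_τ^2] = 157^2 · 150/157 + 0 = 23550. Thus E[τ] = E[X_τ^2] − E[M_τ] = 23550 − 22500 = 1050 = 150(157 − 150) = 1050.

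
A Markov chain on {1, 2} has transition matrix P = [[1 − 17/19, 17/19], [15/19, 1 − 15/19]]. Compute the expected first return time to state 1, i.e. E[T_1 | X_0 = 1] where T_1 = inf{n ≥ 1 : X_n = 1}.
E[T_1 | X_0 = 1] = 1/π_1 = 32/15

For an irreducible recurrent Markov chain with stationary distribution π, E[T_i | X_0 = i] = 1/π_i (Kac's formula). Here π_1 = (15/19)/(17/19 + 15/19) = (15/19)/(32/19) = 15/32, so E[T_1 | X_0 = 1] = 1/π_1 = (17/19 + 15/19)/(15/19) = (32/19)/(15/19) = 32/15.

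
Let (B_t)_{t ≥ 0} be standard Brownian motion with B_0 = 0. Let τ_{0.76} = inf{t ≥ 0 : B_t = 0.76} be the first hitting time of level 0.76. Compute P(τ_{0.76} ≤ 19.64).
P(τ_{0.76} ≤ 19.64) = 2(1 − Φ(0.76/√19.64)) = 2(1 − Φ(0.1715)) ≈ 0.8638

By the reflection principle for standard BM, P(τ_b ≤ t) = 2 · P(B_t ≥ b). Since B_t ~ N(0, t), P(B_t ≥ 0.76) = 1 − Φ(0.76/√t) = 1 − Φ(0.76/√19.64) = 1 − Φ(0.1715) ≈ 0.43192. Doubling: P(τ_{0.76} ≤ 19.64) ≈ 2 · 0.43192 = 0.86384 ≈ 0.8638.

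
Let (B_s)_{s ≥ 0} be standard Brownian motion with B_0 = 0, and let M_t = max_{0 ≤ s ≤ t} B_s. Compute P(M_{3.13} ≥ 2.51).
P(M_{3.13} ≥ 2.51) = 2·P(B_{3.13} ≥ 2.51) = 2(1 − Φ(2.51/√3.13)) ≈ 0.1560

By the reflection principle for Brownian motion, P(M_t ≥ a) = 2 · P(B_t ≥ a) for a ≥ 0. Since B_t ~ N(0, t), P(B_t ≥ 2.51) = 1 − Φ(2.51/√t) = 1 − Φ(2.51/√3.13) = 1 − Φ(1.4187). So
  P(M_{3.13} ≥ 2.51) = 2(1 − Φ(1.4187)) ≈ 0.1560.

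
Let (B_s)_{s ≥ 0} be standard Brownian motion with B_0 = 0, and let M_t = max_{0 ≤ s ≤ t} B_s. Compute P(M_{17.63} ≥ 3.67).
P(M_{17.63} ≥ 3.67) = 2·P(B_{17.63} ≥ 3.67) = 2(1 − Φ(3.67/√17.63)) ≈ 0.3821

By the reflection principle for Brownian motion, P(M_t ≥ a) = 2 · P(B_t ≥ a) for a ≥ 0. Since B_t ~ N(0, t), P(B_t ≥ 3.67) = 1 − Φ(3.67/√t) = 1 − Φ(3.67/√17.63) = 1 − Φ(0.8741). So
  P(M_{17.63} ≥ 3.67) = 2(1 − Φ(0.8741)) ≈ 0.3821.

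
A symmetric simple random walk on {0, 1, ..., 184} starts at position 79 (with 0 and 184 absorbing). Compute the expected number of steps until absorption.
E[τ | X_0 = 79] = 8295

Let v_k = E[τ | X_0 = k]. Boundary: v_0 = v_184 = 0. Recurrence: v_k = 1 + (v_{k-1} + v_{k+1})/2 for 1 ≤ k ≤ 183. The particular solution to v_k − (v_{k-1} + v_{k+1})/2 = 1 is v_k = −k^2. Adding homogeneous solution A + B k and matching boundaries gives v_k = k (184 − k). Substituting k = 79: v_79 = 79 · 105 = 8295.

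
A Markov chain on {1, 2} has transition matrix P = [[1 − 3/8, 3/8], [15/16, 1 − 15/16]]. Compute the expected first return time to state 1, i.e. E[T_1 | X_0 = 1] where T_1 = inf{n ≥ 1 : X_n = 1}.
E[T_1 | X_0 = 1] = 1/π_1 = 7/5

For an irreducible recurrent Markov chain with stationary distribution π, E[T_i | X_0 = i] = 1/π_i (Kac's formula). Here π_1 = (15/16)/(3/8 + 15/16) = (15/16)/(21/16) = 5/7, so E[T_1 | X_0 = 1] = 1/π_1 = (3/8 + 15/16)/(15/16) = (21/16)/(15/16) = 7/5.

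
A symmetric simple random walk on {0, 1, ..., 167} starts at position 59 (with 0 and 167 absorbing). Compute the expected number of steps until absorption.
E[τ | X_0 = 59] = 6372

Let v_k = E[τ | X_0 = k]. Boundary: v_0 = v_167 = 0. Recurrence: v_k = 1 + (v_{k-1} + v_{k+1})/2 for 1 ≤ k ≤ 166. The particular solution to v_k − (v_{k-1} + v_{k+1})/2 = 1 is v_k = −k^2. Adding homogeneous solution A + B k and matching boundaries gives v_k = k (167 − k). Substituting k = 59: v_59 = 59 · 108 = 6372.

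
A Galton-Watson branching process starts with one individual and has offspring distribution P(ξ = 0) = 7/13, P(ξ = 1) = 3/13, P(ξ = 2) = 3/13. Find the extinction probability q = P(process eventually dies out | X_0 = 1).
q = 1

Mean offspring μ = 0·7/13 + 1·3/13 + 2·3/13 = 9/13 ≤ 1. For μ ≤ 1 with offspring not concentrated at 1, the Galton-Watson process goes extinct almost surely, so q = 1.
(Algebraic check: The pgf is f(s) = 7/13 + 3/13·s + 3/13·s². The extinction probability q is the smallest fixed point of f in [0, 1]. Setting s = f(s):
  3/13·s² + (3/13 − 1)·s + 7/13 = 0
  3/13·s² − (7/13 + 3/13)·s + 7/13 = 0
which factors as (s − 1)·(3/13·s − 7/13) = 0, giving roots s = 1 and s = (7/13)/(3/13) = 7/3. Since 7/3 ≥ 1, the smallest root in [0, 1] is s = 1.)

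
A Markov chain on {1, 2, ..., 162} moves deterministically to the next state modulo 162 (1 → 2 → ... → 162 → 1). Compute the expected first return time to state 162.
E[T_162 | X_0 = 162] = 162

The chain cycles deterministically, so starting at state 162 it returns in exactly 162 steps. Equivalently, the stationary distribution is uniform π_j = 1/162 for every state j, so by Kac's formula E[T_162] = 1/π_162 = 162.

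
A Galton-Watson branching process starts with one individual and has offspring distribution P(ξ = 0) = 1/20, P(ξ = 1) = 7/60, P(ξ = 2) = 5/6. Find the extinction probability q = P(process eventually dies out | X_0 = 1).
q = 3/50

The pgf is f(s) = 1/20 + 7/60·s + 5/6·s². The extinction probability q is the smallest fixed point of f in [0, 1]. Setting s = f(s):
  5/6·s² + (7/60 − 1)·s + 1/20 = 0
  5/6·s² − (1/20 + 5/6)·s + 1/20 = 0
which factors as (s − 1)·(5/6·s − 1/20) = 0, giving roots s = 1 and s = (1/20)/(5/6) = 3/50.
Mean offspring μ = 7/60 + 2·5/6 = 107/60 > 1 (supercritical), so q < 1. The extinction probability is the smaller root: q = (1/20)/(5/6) = 3/50.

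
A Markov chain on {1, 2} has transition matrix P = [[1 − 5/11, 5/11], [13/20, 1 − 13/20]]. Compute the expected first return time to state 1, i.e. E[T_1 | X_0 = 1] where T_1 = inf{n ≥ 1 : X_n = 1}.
E[T_1 | X_0 = 1] = 1/π_1 = 243/143

For an irreducible recurrent Markov chain with stationary distribution π, E[T_i | X_0 = i] = 1/π_i (Kac's formula). Here π_1 = (13/20)/(5/11 + 13/20) = (13/20)/(243/220) = 143/243, so E[T_1 | X_0 = 1] = 1/π_1 = (5/11 + 13/20)/(13/20) = (243/220)/(13/20) = 243/143.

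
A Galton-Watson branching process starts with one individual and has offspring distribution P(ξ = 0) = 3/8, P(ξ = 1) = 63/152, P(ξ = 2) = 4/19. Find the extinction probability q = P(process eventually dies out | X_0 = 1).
q = 1

Mean offspring μ = 0·3/8 + 1·63/152 + 2·4/19 = 127/152 ≤ 1. For μ ≤ 1 with offspring not concentrated at 1, the Galton-Watson process goes extinct almost surely, so q = 1.
(Algebraic check: The pgf is f(s) = 3/8 + 63/152·s + 4/19·s². The extinction probability q is the smallest fixed point of f in [0, 1]. Setting s = f(s):
  4/19·s² + (63/152 − 1)·s + 3/8 = 0
  4/19·s² − (3/8 + 4/19)·s + 3/8 = 0
which factors as (s − 1)·(4/19·s − 3/8) = 0, giving roots s = 1 and s = (3/8)/(4/19) = 57/32. Since 57/32 ≥ 1, the smallest root in [0, 1] is s = 1.)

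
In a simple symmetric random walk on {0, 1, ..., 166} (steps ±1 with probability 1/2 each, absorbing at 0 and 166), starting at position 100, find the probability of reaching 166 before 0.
P(hit 166 before 0) = 100/166 = 50/83

Let u_k = P(hit 166 before 0 | start at k). Then u_0 = 0, u_166 = 1, and u_k = u_{k-1}/2 + u_{k+1}/2 for 1 ≤ k ≤ 165. This harmonic recurrence is solved by u_k = k/166, giving u_100 = 100/166 = 50/83.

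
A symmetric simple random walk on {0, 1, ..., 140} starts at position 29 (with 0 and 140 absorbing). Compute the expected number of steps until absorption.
E[τ | X_0 = 29] = 3219

Let v_k = E[τ | X_0 = k]. Boundary: v_0 = v_140 = 0. Recurrence: v_k = 1 + (v_{k-1} + v_{k+1})/2 for 1 ≤ k ≤ 139. The particular solution to v_k − (v_{k-1} + v_{k+1})/2 = 1 is v_k = −k^2. Adding homogeneous solution A + B k and matching boundaries gives v_k = k (140 − k). Substituting k = 29: v_29 = 29 · 111 = 3219.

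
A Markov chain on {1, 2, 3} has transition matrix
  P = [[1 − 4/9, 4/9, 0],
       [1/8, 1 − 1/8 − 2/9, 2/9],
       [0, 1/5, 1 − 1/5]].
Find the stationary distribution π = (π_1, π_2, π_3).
π = (81/689, 288/689, 320/689)

This is a birth-death chain on three states, which satisfies detailed balance: π_1 · P_{12} = π_2 · P_{21} and π_2 · P_{23} = π_3 · P_{32}.
From π_1 · 4/9 = π_2 · 1/8: π_2/π_1 = (4/9)/(1/8) = 32/9.
From π_2 · 2/9 = π_3 · 1/5: π_3/π_2 = (2/9)/(1/5) = 10/9.
Take π_1 proportional to 1; then unnormalized π = (1, 32/9, 320/81). Normalize by dividing by the sum 689/81:
  π = (81/689, 288/689, 320/689).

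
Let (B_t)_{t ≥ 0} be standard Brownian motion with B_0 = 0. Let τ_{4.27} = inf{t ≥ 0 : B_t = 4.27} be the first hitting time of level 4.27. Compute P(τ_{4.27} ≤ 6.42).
P(τ_{4.27} ≤ 6.42) = 2(1 − Φ(4.27/√6.42)) = 2(1 − Φ(1.6852)) ≈ 0.0919

By the reflection principle for standard BM, P(τ_b ≤ t) = 2 · P(B_t ≥ b). Since B_t ~ N(0, t), P(B_t ≥ 4.27) = 1 − Φ(4.27/√t) = 1 − Φ(4.27/√6.42) = 1 − Φ(1.6852) ≈ 0.04597. Doubling: P(τ_{4.27} ≤ 6.42) ≈ 2 · 0.04597 = 0.09194 ≈ 0.0919.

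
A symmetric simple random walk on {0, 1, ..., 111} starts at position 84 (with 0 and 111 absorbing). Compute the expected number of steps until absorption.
E[τ | X_0 = 84] = 2268

Let v_k = E[τ | X_0 = k]. Boundary: v_0 = v_111 = 0. Recurrence: v_k = 1 + (v_{k-1} + v_{k+1})/2 for 1 ≤ k ≤ 110. The particular solution to v_k − (v_{k-1} + v_{k+1})/2 = 1 is v_k = −k^2. Adding homogeneous solution A + B k and matching boundaries gives v_k = k (111 − k). Substituting k = 84: v_84 = 84 · 27 = 2268.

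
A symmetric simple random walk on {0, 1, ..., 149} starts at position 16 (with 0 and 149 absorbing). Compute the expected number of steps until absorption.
E[τ | X_0 = 16] = 2128

Let v_k = E[τ | X_0 = k]. Boundary: v_0 = v_149 = 0. Recurrence: v_k = 1 + (v_{k-1} + v_{k+1})/2 for 1 ≤ k ≤ 148. The particular solution to v_k − (v_{k-1} + v_{k+1})/2 = 1 is v_k = −k^2. Adding homogeneous solution A + B k and matching boundaries gives v_k = k (149 − k). Substituting k = 16: v_16 = 16 · 133 = 2128.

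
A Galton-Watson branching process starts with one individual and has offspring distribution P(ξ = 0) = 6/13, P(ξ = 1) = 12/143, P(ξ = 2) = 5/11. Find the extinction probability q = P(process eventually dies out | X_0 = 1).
q = 1

Mean offspring μ = 0·6/13 + 1·12/143 + 2·5/11 = 142/143 ≤ 1. For μ ≤ 1 with offspring not concentrated at 1, the Galton-Watson process goes extinct almost surely, so q = 1.
(Algebraic check: The pgf is f(s) = 6/13 + 12/143·s + 5/11·s². The extinction probability q is the smallest fixed point of f in [0, 1]. Setting s = f(s):
  5/11·s² + (12/143 − 1)·s + 6/13 = 0
  5/11·s² − (6/13 + 5/11)·s + 6/13 = 0
which factors as (s − 1)·(5/11·s − 6/13) = 0, giving roots s = 1 and s = (6/13)/(5/11) = 66/65. Since 66/65 ≥ 1, the smallest root in [0, 1] is s = 1.)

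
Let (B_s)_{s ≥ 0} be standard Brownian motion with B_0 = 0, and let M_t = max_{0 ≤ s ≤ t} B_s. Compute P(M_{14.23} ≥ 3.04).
P(M_{14.23} ≥ 3.04) = 2·P(B_{14.23} ≥ 3.04) = 2(1 − Φ(3.04/√14.23)) ≈ 0.4203

By the reflection principle for Brownian motion, P(M_t ≥ a) = 2 · P(B_t ≥ a) for a ≥ 0. Since B_t ~ N(0, t), P(B_t ≥ 3.04) = 1 − Φ(3.04/√t) = 1 − Φ(3.04/√14.23) = 1 − Φ(0.8059). So
  P(M_{14.23} ≥ 3.04) = 2(1 − Φ(0.8059)) ≈ 0.4203.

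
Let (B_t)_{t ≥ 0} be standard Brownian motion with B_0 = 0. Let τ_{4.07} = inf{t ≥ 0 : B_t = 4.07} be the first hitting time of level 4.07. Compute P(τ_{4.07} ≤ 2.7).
P(τ_{4.07} ≤ 2.7) = 2(1 − Φ(4.07/√2.7)) = 2(1 − Φ(2.4769)) ≈ 0.0133

By the reflection principle for standard BM, P(τ_b ≤ t) = 2 · P(B_t ≥ b). Since B_t ~ N(0, t), P(B_t ≥ 4.07) = 1 − Φ(4.07/√t) = 1 − Φ(4.07/√2.7) = 1 − Φ(2.4769) ≈ 0.00663. Doubling: P(τ_{4.07} ≤ 2.7) ≈ 2 · 0.00663 = 0.01326 ≈ 0.0133.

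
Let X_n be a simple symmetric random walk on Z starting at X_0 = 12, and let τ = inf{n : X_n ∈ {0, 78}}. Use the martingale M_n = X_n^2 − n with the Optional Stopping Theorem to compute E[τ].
E[τ] = 792

M_n = X_n^2 − n is a martingale (since E[X_{n+1}^2 | F_n] = X_n^2 + 1). By OST (τ has finite mean in a bounded region), E[M_τ] = E[M_0] = X_0^2 − 0 = 12^2 = 144. Also E[M_τ] = E[X_τ^2] − E[τ]. The walk exits at 0 or 78, with P(hit 78 first) = 12/78, so E[X_τ^2] = 78^2 · 12/78 + 0 = 936. Thus E[τ] = E[X_τ^2] − E[M_τ] = 936 − 144 = 792 = 12(78 − 12) = 792.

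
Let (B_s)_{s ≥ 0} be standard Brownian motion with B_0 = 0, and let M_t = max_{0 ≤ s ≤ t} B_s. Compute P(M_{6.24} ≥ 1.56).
P(M_{6.24} ≥ 1.56) = 2·P(B_{6.24} ≥ 1.56) = 2(1 − Φ(1.56/√6.24)) ≈ 0.5323

By the reflection principle for Brownian motion, P(M_t ≥ a) = 2 · P(B_t ≥ a) for a ≥ 0. Since B_t ~ N(0, t), P(B_t ≥ 1.56) = 1 − Φ(1.56/√t) = 1 − Φ(1.56/√6.24) = 1 − Φ(0.6245). So
  P(M_{6.24} ≥ 1.56) = 2(1 − Φ(0.6245)) ≈ 0.5323.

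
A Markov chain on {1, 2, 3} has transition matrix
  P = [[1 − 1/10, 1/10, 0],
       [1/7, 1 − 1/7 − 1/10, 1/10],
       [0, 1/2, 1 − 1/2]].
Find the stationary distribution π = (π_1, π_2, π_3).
π = (25/46, 35/92, 7/92)

This is a birth-death chain on three states, which satisfies detailed balance: π_1 · P_{12} = π_2 · P_{21} and π_2 · P_{23} = π_3 · P_{32}.
From π_1 · 1/10 = π_2 · 1/7: π_2/π_1 = (1/10)/(1/7) = 7/10.
From π_2 · 1/10 = π_3 · 1/2: π_3/π_2 = (1/10)/(1/2) = 1/5.
Take π_1 proportional to 1; then unnormalized π = (1, 7/10, 7/50). Normalize by dividing by the sum 46/25:
  π = (25/46, 35/92, 7/92).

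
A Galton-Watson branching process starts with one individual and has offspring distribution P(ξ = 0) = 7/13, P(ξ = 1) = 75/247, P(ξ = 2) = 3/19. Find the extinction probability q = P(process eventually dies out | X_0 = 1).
q = 1

Mean offspring μ = 0·7/13 + 1·75/247 + 2·3/19 = 153/247 ≤ 1. For μ ≤ 1 with offspring not concentrated at 1, the Galton-Watson process goes extinct almost surely, so q = 1.
(Algebraic check: The pgf is f(s) = 7/13 + 75/247·s + 3/19·s². The extinction probability q is the smallest fixed point of f in [0, 1]. Setting s = f(s):
  3/19·s² + (75/247 − 1)·s + 7/13 = 0
  3/19·s² − (7/13 + 3/19)·s + 7/13 = 0
which factors as (s − 1)·(3/19·s − 7/13) = 0, giving roots s = 1 and s = (7/13)/(3/19) = 133/39. Since 133/39 ≥ 1, the smallest root in [0, 1] is s = 1.)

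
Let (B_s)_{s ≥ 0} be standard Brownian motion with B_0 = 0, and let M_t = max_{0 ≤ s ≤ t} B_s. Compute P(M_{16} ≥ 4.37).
P(M_{16} ≥ 4.37) = 2·P(B_{16} ≥ 4.37) = 2(1 − Φ(4.37/√16)) ≈ 0.2746

By the reflection principle for Brownian motion, P(M_t ≥ a) = 2 · P(B_t ≥ a) for a ≥ 0. Since B_t ~ N(0, t), P(B_t ≥ 4.37) = 1 − Φ(4.37/√t) = 1 − Φ(4.37/√16) = 1 − Φ(1.0925). So
  P(M_{16} ≥ 4.37) = 2(1 − Φ(1.0925)) ≈ 0.2746.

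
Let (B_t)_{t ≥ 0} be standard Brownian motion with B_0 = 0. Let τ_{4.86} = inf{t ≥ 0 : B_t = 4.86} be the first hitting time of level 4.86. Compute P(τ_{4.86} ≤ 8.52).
P(τ_{4.86} ≤ 8.52) = 2(1 − Φ(4.86/√8.52)) = 2(1 − Φ(1.6650)) ≈ 0.0959

By the reflection principle for standard BM, P(τ_b ≤ t) = 2 · P(B_t ≥ b). Since B_t ~ N(0, t), P(B_t ≥ 4.86) = 1 − Φ(4.86/√t) = 1 − Φ(4.86/√8.52) = 1 − Φ(1.6650) ≈ 0.04796. Doubling: P(τ_{4.86} ≤ 8.52) ≈ 2 · 0.04796 = 0.09592 ≈ 0.0959.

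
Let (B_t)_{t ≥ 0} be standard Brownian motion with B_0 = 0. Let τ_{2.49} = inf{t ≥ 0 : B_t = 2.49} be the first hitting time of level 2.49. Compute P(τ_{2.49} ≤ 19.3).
P(τ_{2.49} ≤ 19.3) = 2(1 − Φ(2.49/√19.3)) = 2(1 − Φ(0.5668)) ≈ 0.5709

By the reflection principle for standard BM, P(τ_b ≤ t) = 2 · P(B_t ≥ b). Since B_t ~ N(0, t), P(B_t ≥ 2.49) = 1 − Φ(2.49/√t) = 1 − Φ(2.49/√19.3) = 1 − Φ(0.5668) ≈ 0.28543. Doubling: P(τ_{2.49} ≤ 19.3) ≈ 2 · 0.28543 = 0.57086 ≈ 0.5709.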